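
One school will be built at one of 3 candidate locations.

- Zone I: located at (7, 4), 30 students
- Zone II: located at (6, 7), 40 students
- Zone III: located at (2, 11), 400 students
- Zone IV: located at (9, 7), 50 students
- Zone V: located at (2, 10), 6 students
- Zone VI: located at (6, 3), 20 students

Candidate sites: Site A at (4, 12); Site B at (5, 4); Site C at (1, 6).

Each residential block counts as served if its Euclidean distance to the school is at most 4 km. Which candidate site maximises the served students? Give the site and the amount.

Site A, covering 406

Coverage radius r = 4 km; a point is covered iff (Δx)²+(Δy)² ≤ 4² = 16.
  Site A (4, 12): covers {Zone III, Zone V} → 406
  Site B (5, 4): covers {Zone I, Zone II, Zone VI} → 90
  Site C (1, 6): covers {none} → 0
Maximum coverage at Site A: 406 students.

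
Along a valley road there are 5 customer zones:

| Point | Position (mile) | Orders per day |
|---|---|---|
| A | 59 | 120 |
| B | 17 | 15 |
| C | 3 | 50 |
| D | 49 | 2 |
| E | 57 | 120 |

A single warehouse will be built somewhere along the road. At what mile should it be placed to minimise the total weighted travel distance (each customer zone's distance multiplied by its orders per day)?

For a sum of weighted absolute distances on a line, the optimum is the weighted median (not the mean). Total weight W = 307; half-weight = 153.5.
Sort by position and accumulate weight:
  mile 3 (C, w=50) → cum 50
  mile 17 (B, w=15) → cum 65
  mile 49 (D, w=2) → cum 67
  mile 57 (E, w=120) → cum 187  ≥ 153.5 → median here
  mile 59 (A, w=120) → cum 307
Optimal location: mile 57.

x = 57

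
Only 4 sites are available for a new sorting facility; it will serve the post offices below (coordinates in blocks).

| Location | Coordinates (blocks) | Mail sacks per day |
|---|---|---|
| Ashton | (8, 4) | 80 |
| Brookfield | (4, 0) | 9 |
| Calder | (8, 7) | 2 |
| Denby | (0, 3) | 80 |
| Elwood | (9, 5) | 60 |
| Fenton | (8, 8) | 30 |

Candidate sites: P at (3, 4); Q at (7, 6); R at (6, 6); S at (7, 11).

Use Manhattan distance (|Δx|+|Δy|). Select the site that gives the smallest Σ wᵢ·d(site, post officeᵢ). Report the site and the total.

Q, total 1395 blocks

Total weighted distance at each candidate:
  P (3, 4): total = 1471
  Q (7, 6): total = 1395
  R (6, 6): total = 1478
  S (7, 11): total = 2576
Minimum is at Q with total 1395 blocks.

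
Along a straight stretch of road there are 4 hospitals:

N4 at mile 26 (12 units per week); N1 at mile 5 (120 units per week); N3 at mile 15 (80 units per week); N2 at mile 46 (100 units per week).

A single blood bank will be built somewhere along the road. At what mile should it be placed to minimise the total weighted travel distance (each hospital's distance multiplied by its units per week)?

For a sum of weighted absolute distances on a line, the optimum is the weighted median (not the mean). Total weight W = 312; half-weight = 156.
Sort by position and accumulate weight:
  mile 5 (N1, w=120) → cum 120
  mile 15 (N3, w=80) → cum 200  ≥ 156 → median here
  mile 26 (N4, w=12) → cum 212
  mile 46 (N2, w=100) → cum 312
Optimal location: mile 15.

x = 15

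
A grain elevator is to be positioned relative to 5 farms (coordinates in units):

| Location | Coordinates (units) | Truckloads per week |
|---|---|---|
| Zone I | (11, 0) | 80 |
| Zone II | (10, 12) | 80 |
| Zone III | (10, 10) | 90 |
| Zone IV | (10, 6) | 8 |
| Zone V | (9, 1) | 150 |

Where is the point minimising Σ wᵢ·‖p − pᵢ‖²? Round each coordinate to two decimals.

The minimiser of Σwᵢ‖p−pᵢ‖² is the weighted centroid p* = (Σwᵢpᵢ)/(Σwᵢ).
Σwᵢ = 408.
Σwᵢxᵢ = 80·11 + 80·10 + 90·10 + 8·10 + 150·9 = 4010.
Σwᵢyᵢ = 80·0 + 80·12 + 90·10 + 8·6 + 150·1 = 2058.
x* = 4010/408 = 9.83, y* = 2058/408 = 5.04.

(9.83, 5.04)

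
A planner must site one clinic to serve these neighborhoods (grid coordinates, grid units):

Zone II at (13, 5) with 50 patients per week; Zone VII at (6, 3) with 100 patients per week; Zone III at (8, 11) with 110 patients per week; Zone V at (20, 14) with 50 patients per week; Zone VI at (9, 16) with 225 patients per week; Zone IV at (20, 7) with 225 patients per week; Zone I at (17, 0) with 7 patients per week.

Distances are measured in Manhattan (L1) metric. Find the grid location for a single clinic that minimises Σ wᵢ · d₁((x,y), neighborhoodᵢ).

(9, 11)

Manhattan distance separates: Σwᵢ(|x−xᵢ|+|y−yᵢ|) = Σwᵢ|x−xᵢ| + Σwᵢ|y−yᵢ|, so x and y are optimised independently as 1-D weighted medians.
Total weight W = 767; half = 383.5.
x-coordinate, sorted with cumulative weight:
  x=6 (Zone VII, w=100) cum 100
  x=8 (Zone III, w=110) cum 210
  x=9 (Zone VI, w=225) cum 435  ← median
  x=13 (Zone II, w=50) cum 485
  x=17 (Zone I, w=7) cum 492
  x=20 (Zone V, w=50) cum 542
  x=20 (Zone IV, w=225) cum 767
⇒ x* = 9
y-coordinate, sorted with cumulative weight:
  y=0 (Zone I, w=7) cum 7
  y=3 (Zone VII, w=100) cum 107
  y=5 (Zone II, w=50) cum 157
  y=7 (Zone IV, w=225) cum 382
  y=11 (Zone III, w=110) cum 492  ← median
  y=14 (Zone V, w=50) cum 542
  y=16 (Zone VI, w=225) cum 767
⇒ y* = 11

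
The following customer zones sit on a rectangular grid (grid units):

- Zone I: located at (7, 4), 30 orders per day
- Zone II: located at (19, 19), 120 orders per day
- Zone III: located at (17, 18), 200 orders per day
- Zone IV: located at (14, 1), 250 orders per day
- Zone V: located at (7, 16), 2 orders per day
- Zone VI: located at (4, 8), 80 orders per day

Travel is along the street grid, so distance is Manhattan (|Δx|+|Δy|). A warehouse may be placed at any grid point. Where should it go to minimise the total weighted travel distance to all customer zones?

Manhattan distance separates: Σwᵢ(|x−xᵢ|+|y−yᵢ|) = Σwᵢ|x−xᵢ| + Σwᵢ|y−yᵢ|, so x and y are optimised independently as 1-D weighted medians.
Total weight W = 682; half = 341.
x-coordinate, sorted with cumulative weight:
  x=4 (Zone VI, w=80) cum 80
  x=7 (Zone I, w=30) cum 110
  x=7 (Zone V, w=2) cum 112
  x=14 (Zone IV, w=250) cum 362  ← median
  x=17 (Zone III, w=200) cum 562
  x=19 (Zone II, w=120) cum 682
⇒ x* = 14
y-coordinate, sorted with cumulative weight:
  y=1 (Zone IV, w=250) cum 250
  y=4 (Zone I, w=30) cum 280
  y=8 (Zone VI, w=80) cum 360  ← median
  y=16 (Zone V, w=2) cum 362
  y=18 (Zone III, w=200) cum 562
  y=19 (Zone II, w=120) cum 682
⇒ y* = 8

(14, 8)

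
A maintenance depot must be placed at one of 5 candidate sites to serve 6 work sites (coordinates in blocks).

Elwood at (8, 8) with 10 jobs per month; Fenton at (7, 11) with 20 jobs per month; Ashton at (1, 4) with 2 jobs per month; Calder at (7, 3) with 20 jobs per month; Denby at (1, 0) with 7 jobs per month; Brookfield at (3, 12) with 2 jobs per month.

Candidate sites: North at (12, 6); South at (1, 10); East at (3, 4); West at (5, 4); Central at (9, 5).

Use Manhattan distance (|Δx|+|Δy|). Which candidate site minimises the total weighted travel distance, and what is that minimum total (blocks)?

West, total 394 blocks

Total weighted distance at each candidate:
  North (12, 6): total = 595
  South (1, 10): total = 580
  East (3, 4): total = 472
  West (5, 4): total = 394
  Central (9, 5): total = 415
Minimum is at West with total 394 blocks.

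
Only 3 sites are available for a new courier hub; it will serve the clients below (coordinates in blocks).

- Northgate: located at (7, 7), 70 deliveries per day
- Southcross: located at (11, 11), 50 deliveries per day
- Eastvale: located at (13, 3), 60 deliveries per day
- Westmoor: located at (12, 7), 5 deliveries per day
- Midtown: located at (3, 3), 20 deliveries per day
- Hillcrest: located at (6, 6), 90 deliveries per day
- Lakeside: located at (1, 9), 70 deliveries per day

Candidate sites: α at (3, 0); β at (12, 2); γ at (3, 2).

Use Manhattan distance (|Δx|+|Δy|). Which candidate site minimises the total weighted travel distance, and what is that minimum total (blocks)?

Total weighted distance at each candidate:
  α (3, 0): total = 4220
  β (12, 2): total = 3705
  γ (3, 2): total = 3490
Minimum is at γ with total 3490 blocks.

γ, total 3490 blocks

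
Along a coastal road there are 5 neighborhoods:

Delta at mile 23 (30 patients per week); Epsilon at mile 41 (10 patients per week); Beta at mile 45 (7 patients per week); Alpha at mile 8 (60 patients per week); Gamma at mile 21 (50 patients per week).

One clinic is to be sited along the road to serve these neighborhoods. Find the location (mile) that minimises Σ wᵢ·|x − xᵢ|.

For a sum of weighted absolute distances on a line, the optimum is the weighted median (not the mean). Total weight W = 157; half-weight = 78.5.
Sort by position and accumulate weight:
  mile 8 (Alpha, w=60) → cum 60
  mile 21 (Gamma, w=50) → cum 110  ≥ 78.5 → median here
  mile 23 (Delta, w=30) → cum 140
  mile 41 (Epsilon, w=10) → cum 150
  mile 45 (Beta, w=7) → cum 157
Optimal location: mile 21.

x = 21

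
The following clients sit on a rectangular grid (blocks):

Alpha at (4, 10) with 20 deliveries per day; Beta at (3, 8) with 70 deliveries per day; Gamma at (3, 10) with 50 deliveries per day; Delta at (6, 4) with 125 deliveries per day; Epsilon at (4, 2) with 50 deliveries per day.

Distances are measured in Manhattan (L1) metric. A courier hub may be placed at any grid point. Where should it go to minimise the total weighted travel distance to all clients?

(4, 4)

Manhattan distance separates: Σwᵢ(|x−xᵢ|+|y−yᵢ|) = Σwᵢ|x−xᵢ| + Σwᵢ|y−yᵢ|, so x and y are optimised independently as 1-D weighted medians.
Total weight W = 315; half = 157.5.
x-coordinate, sorted with cumulative weight:
  x=3 (Beta, w=70) cum 70
  x=3 (Gamma, w=50) cum 120
  x=4 (Alpha, w=20) cum 140
  x=4 (Epsilon, w=50) cum 190  ← median
  x=6 (Delta, w=125) cum 315
⇒ x* = 4
y-coordinate, sorted with cumulative weight:
  y=2 (Epsilon, w=50) cum 50
  y=4 (Delta, w=125) cum 175  ← median
  y=8 (Beta, w=70) cum 245
  y=10 (Alpha, w=20) cum 265
  y=10 (Gamma, w=50) cum 315
⇒ y* = 4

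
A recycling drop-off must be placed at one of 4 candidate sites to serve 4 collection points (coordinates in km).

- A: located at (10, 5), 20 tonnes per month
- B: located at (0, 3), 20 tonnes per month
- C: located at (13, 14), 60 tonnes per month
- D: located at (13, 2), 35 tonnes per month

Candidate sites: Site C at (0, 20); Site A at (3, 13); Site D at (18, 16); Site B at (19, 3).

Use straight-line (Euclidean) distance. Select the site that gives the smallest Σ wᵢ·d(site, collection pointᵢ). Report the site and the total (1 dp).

Site B, total 1529.1 km

Total weighted distance at each candidate:
  Site C (0, 20): total = 2336.8
  Site A (3, 13): total = 1544.7
  Site D (18, 16): total = 1559.5
  Site B (19, 3): total = 1529.1
Minimum is at Site B with total 1529.1 km.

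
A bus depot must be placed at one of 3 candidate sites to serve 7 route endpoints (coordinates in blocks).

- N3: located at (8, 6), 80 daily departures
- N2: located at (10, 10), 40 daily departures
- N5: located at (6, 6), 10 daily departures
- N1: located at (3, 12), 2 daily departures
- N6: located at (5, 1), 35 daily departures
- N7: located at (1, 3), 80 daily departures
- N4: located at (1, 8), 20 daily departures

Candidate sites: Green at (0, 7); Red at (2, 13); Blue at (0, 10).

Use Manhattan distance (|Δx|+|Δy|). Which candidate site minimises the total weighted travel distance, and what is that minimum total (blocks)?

Green, total 2151 blocks

Total weighted distance at each candidate:
  Green (0, 7): total = 2151
  Red (2, 13): total = 3119
  Blue (0, 10): total = 2660
Minimum is at Green with total 2151 blocks.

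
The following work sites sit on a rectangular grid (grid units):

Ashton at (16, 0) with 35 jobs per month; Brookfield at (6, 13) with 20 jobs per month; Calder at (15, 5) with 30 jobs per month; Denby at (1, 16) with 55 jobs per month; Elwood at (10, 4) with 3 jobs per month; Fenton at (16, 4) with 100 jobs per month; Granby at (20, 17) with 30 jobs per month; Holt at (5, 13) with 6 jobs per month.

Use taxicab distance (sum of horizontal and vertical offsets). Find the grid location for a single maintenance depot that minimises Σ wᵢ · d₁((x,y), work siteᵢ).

(16, 5)

Manhattan distance separates: Σwᵢ(|x−xᵢ|+|y−yᵢ|) = Σwᵢ|x−xᵢ| + Σwᵢ|y−yᵢ|, so x and y are optimised independently as 1-D weighted medians.
Total weight W = 279; half = 139.5.
x-coordinate, sorted with cumulative weight:
  x=1 (Denby, w=55) cum 55
  x=5 (Holt, w=6) cum 61
  x=6 (Brookfield, w=20) cum 81
  x=10 (Elwood, w=3) cum 84
  x=15 (Calder, w=30) cum 114
  x=16 (Ashton, w=35) cum 149  ← median
  x=16 (Fenton, w=100) cum 249
  x=20 (Granby, w=30) cum 279
⇒ x* = 16
y-coordinate, sorted with cumulative weight:
  y=0 (Ashton, w=35) cum 35
  y=4 (Elwood, w=3) cum 38
  y=4 (Fenton, w=100) cum 138
  y=5 (Calder, w=30) cum 168  ← median
  y=13 (Brookfield, w=20) cum 188
  y=13 (Holt, w=6) cum 194
  y=16 (Denby, w=55) cum 249
  y=17 (Granby, w=30) cum 279
⇒ y* = 5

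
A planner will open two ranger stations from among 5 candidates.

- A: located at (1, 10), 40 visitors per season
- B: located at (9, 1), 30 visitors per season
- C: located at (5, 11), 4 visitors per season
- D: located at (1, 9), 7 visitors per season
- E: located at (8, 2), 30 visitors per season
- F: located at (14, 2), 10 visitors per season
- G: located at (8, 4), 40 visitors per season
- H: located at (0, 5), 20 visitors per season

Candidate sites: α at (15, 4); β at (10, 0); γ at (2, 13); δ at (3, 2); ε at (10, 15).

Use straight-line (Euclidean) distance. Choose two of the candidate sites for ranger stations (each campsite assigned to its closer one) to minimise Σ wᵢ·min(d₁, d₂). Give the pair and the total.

{β, γ}, total 685.6

Evaluate every pair (each demand assigned to the nearer of the two):
  {β, γ}: total = 685.6
  {β, δ}: total = 853.4
  {γ, δ}: total = 912.5
  {α, γ}: total = 1056.7
  {α, δ}: total = 1072.8
  {β, ε}: total = 1087.6
  {δ, ε}: total = 1149.2
  {α, β}: total = 1227.7
  {α, ε}: total = 1518.0
  {γ, ε}: total = 1696.1
Best pair: {β, γ} with total 685.6.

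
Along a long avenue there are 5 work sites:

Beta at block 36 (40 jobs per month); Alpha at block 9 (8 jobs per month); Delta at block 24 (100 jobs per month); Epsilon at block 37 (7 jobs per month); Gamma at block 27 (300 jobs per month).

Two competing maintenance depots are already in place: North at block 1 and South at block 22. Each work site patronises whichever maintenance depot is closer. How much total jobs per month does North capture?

8

The indifferent point is the midpoint (1+22)/2 = 11.5; work sites left of it (closer to North at 1) go to North, those right go to South.
  Alpha at 9 (w=8) → North
  Delta at 24 (w=100) → South
  Gamma at 27 (w=300) → South
  Beta at 36 (w=40) → South
  Epsilon at 37 (w=7) → South
North captures 8; South captures 447.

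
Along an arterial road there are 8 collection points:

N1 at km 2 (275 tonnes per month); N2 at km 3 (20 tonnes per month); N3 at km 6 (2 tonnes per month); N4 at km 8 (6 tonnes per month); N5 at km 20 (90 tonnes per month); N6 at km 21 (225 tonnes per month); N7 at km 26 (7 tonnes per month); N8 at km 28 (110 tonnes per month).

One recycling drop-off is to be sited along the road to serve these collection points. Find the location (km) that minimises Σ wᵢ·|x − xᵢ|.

x = 20

For a sum of weighted absolute distances on a line, the optimum is the weighted median (not the mean). Total weight W = 735; half-weight = 367.5.
Sort by position and accumulate weight:
  km 2 (N1, w=275) → cum 275
  km 3 (N2, w=20) → cum 295
  km 6 (N3, w=2) → cum 297
  km 8 (N4, w=6) → cum 303
  km 20 (N5, w=90) → cum 393  ≥ 367.5 → median here
  km 21 (N6, w=225) → cum 618
  km 26 (N7, w=7) → cum 625
  km 28 (N8, w=110) → cum 735
Optimal location: km 20.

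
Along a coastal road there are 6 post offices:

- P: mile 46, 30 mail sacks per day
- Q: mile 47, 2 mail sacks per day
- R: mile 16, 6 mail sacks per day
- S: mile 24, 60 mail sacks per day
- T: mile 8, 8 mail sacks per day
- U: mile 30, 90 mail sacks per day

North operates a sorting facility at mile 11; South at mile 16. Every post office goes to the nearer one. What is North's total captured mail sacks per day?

The indifferent point is the midpoint (11+16)/2 = 13.5; post offices left of it (closer to North at 11) go to North, those right go to South.
  T at 8 (w=8) → North
  R at 16 (w=6) → South
  S at 24 (w=60) → South
  U at 30 (w=90) → South
  P at 46 (w=30) → South
  Q at 47 (w=2) → South
North captures 8; South captures 188.

8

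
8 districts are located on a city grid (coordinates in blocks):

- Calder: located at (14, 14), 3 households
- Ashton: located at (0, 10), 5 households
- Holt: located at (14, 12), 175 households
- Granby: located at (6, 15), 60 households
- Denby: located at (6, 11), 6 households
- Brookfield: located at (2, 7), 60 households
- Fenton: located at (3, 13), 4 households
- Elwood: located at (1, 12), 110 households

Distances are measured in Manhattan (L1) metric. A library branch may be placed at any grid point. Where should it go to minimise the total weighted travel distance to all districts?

Manhattan distance separates: Σwᵢ(|x−xᵢ|+|y−yᵢ|) = Σwᵢ|x−xᵢ| + Σwᵢ|y−yᵢ|, so x and y are optimised independently as 1-D weighted medians.
Total weight W = 423; half = 211.5.
x-coordinate, sorted with cumulative weight:
  x=0 (Ashton, w=5) cum 5
  x=1 (Elwood, w=110) cum 115
  x=2 (Brookfield, w=60) cum 175
  x=3 (Fenton, w=4) cum 179
  x=6 (Granby, w=60) cum 239  ← median
  x=6 (Denby, w=6) cum 245
  x=14 (Calder, w=3) cum 248
  x=14 (Holt, w=175) cum 423
⇒ x* = 6
y-coordinate, sorted with cumulative weight:
  y=7 (Brookfield, w=60) cum 60
  y=10 (Ashton, w=5) cum 65
  y=11 (Denby, w=6) cum 71
  y=12 (Holt, w=175) cum 246  ← median
  y=12 (Elwood, w=110) cum 356
  y=13 (Fenton, w=4) cum 360
  y=14 (Calder, w=3) cum 363
  y=15 (Granby, w=60) cum 423
⇒ y* = 12

(6, 12)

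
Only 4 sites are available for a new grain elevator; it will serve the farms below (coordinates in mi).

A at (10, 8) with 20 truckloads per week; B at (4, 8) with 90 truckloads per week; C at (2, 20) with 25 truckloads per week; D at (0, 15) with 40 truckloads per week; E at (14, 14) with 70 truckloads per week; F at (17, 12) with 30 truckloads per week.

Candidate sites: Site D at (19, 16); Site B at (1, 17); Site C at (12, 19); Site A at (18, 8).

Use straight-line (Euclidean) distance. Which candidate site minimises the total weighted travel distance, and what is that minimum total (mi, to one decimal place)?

Total weighted distance at each candidate:
  Site D (19, 16): total = 3479.6
  Site B (1, 17): total = 2713.7
  Site C (12, 19): total = 2840.0
  Site A (18, 8): total = 3321.0
Minimum is at Site B with total 2713.7 mi.

Site B, total 2713.7 mi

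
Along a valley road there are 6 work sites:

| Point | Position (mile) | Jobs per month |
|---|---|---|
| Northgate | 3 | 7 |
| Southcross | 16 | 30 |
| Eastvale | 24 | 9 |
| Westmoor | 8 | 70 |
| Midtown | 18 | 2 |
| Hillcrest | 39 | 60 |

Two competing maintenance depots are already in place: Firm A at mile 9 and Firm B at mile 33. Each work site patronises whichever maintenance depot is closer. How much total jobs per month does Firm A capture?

109

The indifferent point is the midpoint (9+33)/2 = 21; work sites left of it (closer to Firm A at 9) go to Firm A, those right go to Firm B.
  Northgate at 3 (w=7) → Firm A
  Westmoor at 8 (w=70) → Firm A
  Southcross at 16 (w=30) → Firm A
  Midtown at 18 (w=2) → Firm A
  Eastvale at 24 (w=9) → Firm B
  Hillcrest at 39 (w=60) → Firm B
Firm A captures 109; Firm B captures 69.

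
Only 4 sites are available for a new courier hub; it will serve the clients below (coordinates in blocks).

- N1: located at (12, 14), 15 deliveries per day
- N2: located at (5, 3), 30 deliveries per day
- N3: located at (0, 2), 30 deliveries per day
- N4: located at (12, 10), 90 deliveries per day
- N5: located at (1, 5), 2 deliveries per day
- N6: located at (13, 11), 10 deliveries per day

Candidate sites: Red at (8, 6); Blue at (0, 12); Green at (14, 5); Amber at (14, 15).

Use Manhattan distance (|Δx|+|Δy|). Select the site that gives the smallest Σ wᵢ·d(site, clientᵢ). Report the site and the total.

Total weighted distance at each candidate:
  Red (8, 6): total = 1556
  Blue (0, 12): total = 2346
  Green (14, 5): total = 1731
  Amber (14, 15): total = 2211
Minimum is at Red with total 1556 blocks.

Red, total 1556 blocks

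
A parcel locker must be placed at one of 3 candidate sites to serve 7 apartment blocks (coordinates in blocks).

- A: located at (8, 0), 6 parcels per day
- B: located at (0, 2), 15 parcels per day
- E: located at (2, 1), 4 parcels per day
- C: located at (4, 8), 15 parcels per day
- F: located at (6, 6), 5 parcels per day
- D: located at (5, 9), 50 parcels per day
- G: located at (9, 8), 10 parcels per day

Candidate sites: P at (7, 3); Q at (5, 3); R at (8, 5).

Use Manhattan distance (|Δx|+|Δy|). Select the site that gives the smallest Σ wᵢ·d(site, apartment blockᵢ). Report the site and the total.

Total weighted distance at each candidate:
  P (7, 3): total = 782
  Q (5, 3): total = 646
  R (8, 5): total = 745
Minimum is at Q with total 646 blocks.

Q, total 646 blocks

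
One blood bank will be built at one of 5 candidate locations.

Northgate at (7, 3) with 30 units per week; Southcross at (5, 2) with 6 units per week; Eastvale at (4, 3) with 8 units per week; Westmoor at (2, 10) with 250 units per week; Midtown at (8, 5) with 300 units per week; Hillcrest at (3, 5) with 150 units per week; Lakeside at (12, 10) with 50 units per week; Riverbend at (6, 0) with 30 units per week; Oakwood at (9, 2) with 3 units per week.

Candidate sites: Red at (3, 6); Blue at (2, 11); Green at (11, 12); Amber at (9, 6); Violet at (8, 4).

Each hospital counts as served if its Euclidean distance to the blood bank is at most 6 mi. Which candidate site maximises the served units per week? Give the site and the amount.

Coverage radius r = 6 mi; a point is covered iff (Δx)²+(Δy)² ≤ 6² = 36.
  Red (3, 6): covers {Northgate, Southcross, Eastvale, Westmoor, Midtown, Hillcrest} → 744
  Blue (2, 11): covers {Westmoor} → 250
  Green (11, 12): covers {Lakeside} → 50
  Amber (9, 6): covers {Northgate, Southcross, Eastvale, Midtown, Lakeside, Oakwood} → 397
  Violet (8, 4): covers {Northgate, Southcross, Eastvale, Midtown, Hillcrest, Riverbend, Oakwood} → 527
Maximum coverage at Red: 744 units per week.

Red, covering 744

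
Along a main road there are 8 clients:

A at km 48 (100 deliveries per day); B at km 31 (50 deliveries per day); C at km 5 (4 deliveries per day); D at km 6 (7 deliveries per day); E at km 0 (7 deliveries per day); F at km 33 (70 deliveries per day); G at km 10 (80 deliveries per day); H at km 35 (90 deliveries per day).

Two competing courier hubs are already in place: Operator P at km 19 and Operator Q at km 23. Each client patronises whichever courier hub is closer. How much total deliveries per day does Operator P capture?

98

The indifferent point is the midpoint (19+23)/2 = 21; clients left of it (closer to Operator P at 19) go to Operator P, those right go to Operator Q.
  E at 0 (w=7) → Operator P
  C at 5 (w=4) → Operator P
  D at 6 (w=7) → Operator P
  G at 10 (w=80) → Operator P
  B at 31 (w=50) → Operator Q
  F at 33 (w=70) → Operator Q
  H at 35 (w=90) → Operator Q
  A at 48 (w=100) → Operator Q
Operator P captures 98; Operator Q captures 310.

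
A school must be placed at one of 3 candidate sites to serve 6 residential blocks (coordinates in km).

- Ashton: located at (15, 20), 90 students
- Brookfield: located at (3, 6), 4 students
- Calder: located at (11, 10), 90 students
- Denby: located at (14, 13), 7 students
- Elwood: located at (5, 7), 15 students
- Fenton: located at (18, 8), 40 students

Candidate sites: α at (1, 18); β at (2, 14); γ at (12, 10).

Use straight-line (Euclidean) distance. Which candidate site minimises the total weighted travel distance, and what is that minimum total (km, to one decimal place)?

Total weighted distance at each candidate:
  α (1, 18): total = 3536.0
  β (2, 14): total = 3089.3
  γ (12, 10): total = 1461.5
Minimum is at γ with total 1461.5 km.

γ, total 1461.5 km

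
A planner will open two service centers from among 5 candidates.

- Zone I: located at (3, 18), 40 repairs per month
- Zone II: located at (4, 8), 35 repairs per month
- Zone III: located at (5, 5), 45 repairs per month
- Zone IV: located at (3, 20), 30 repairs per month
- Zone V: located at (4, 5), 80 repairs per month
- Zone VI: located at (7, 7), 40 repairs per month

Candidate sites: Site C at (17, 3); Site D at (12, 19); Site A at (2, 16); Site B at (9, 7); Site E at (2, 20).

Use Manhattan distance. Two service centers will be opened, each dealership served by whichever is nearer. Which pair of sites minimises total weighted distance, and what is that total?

{Site B, Site E}, total 1270

Evaluate every pair (each demand assigned to the nearer of the two):
  {Site B, Site E}: total = 1270
  {Site A, Site B}: total = 1390
  {Site D, Site B}: total = 1820
  {Site C, Site B}: total = 2370
  {Site A, Site E}: total = 2730
  {Site C, Site A}: total = 2850
  {Site D, Site A}: total = 2850
  {Site C, Site E}: total = 3030
  {Site D, Site E}: total = 3490
  {Site C, Site D}: total = 3720
Best pair: {Site B, Site E} with total 1270.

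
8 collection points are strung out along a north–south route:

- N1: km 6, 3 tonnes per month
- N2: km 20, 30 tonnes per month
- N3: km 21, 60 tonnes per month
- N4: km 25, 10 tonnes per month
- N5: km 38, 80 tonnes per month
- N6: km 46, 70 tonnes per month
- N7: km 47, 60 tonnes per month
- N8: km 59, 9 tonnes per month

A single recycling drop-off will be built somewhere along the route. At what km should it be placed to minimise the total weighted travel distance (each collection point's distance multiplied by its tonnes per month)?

x = 38

For a sum of weighted absolute distances on a line, the optimum is the weighted median (not the mean). Total weight W = 322; half-weight = 161.
Sort by position and accumulate weight:
  km 6 (N1, w=3) → cum 3
  km 20 (N2, w=30) → cum 33
  km 21 (N3, w=60) → cum 93
  km 25 (N4, w=10) → cum 103
  km 38 (N5, w=80) → cum 183  ≥ 161 → median here
  km 46 (N6, w=70) → cum 253
  km 47 (N7, w=60) → cum 313
  km 59 (N8, w=9) → cum 322
Optimal location: km 38.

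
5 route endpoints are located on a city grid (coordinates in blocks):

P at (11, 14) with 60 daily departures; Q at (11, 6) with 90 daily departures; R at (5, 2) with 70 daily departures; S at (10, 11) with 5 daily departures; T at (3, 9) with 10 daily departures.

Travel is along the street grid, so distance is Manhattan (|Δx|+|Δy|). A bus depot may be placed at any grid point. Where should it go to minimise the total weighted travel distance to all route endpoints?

Manhattan distance separates: Σwᵢ(|x−xᵢ|+|y−yᵢ|) = Σwᵢ|x−xᵢ| + Σwᵢ|y−yᵢ|, so x and y are optimised independently as 1-D weighted medians.
Total weight W = 235; half = 117.5.
x-coordinate, sorted with cumulative weight:
  x=3 (T, w=10) cum 10
  x=5 (R, w=70) cum 80
  x=10 (S, w=5) cum 85
  x=11 (P, w=60) cum 145  ← median
  x=11 (Q, w=90) cum 235
⇒ x* = 11
y-coordinate, sorted with cumulative weight:
  y=2 (R, w=70) cum 70
  y=6 (Q, w=90) cum 160  ← median
  y=9 (T, w=10) cum 170
  y=11 (S, w=5) cum 175
  y=14 (P, w=60) cum 235
⇒ y* = 6

(11, 6)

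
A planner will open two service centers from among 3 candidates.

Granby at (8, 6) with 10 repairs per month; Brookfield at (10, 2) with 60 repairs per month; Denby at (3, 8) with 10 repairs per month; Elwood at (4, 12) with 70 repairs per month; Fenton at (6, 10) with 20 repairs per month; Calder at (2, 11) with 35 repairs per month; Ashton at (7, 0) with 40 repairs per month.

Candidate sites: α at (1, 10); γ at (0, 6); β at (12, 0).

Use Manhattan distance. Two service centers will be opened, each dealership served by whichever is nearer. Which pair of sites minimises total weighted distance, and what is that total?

Evaluate every pair (each demand assigned to the nearer of the two):
  {α, β}: total = 1100
  {γ, β}: total = 1715
  {α, γ}: total = 2000
Best pair: {α, β} with total 1100.

{α, β}, total 1100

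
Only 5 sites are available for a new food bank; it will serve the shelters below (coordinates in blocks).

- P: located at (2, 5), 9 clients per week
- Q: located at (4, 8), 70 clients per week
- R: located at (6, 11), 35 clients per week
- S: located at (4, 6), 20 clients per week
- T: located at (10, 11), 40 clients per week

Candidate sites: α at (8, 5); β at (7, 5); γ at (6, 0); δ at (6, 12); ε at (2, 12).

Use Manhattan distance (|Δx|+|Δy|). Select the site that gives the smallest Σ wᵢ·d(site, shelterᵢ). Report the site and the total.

δ, total 914 blocks

Total weighted distance at each candidate:
  α (8, 5): total = 1244
  β (7, 5): total = 1150
  γ (6, 0): total = 1926
  δ (6, 12): total = 914
  ε (2, 12): total = 1178
Minimum is at δ with total 914 blocks.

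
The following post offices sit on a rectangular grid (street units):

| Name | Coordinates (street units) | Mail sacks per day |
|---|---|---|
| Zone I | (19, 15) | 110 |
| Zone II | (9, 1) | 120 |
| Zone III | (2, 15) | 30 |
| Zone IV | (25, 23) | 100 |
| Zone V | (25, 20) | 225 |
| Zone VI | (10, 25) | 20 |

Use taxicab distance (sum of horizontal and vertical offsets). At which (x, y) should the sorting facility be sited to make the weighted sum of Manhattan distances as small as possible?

(25, 20)

Manhattan distance separates: Σwᵢ(|x−xᵢ|+|y−yᵢ|) = Σwᵢ|x−xᵢ| + Σwᵢ|y−yᵢ|, so x and y are optimised independently as 1-D weighted medians.
Total weight W = 605; half = 302.5.
x-coordinate, sorted with cumulative weight:
  x=2 (Zone III, w=30) cum 30
  x=9 (Zone II, w=120) cum 150
  x=10 (Zone VI, w=20) cum 170
  x=19 (Zone I, w=110) cum 280
  x=25 (Zone IV, w=100) cum 380  ← median
  x=25 (Zone V, w=225) cum 605
⇒ x* = 25
y-coordinate, sorted with cumulative weight:
  y=1 (Zone II, w=120) cum 120
  y=15 (Zone I, w=110) cum 230
  y=15 (Zone III, w=30) cum 260
  y=20 (Zone V, w=225) cum 485  ← median
  y=23 (Zone IV, w=100) cum 585
  y=25 (Zone VI, w=20) cum 605
⇒ y* = 20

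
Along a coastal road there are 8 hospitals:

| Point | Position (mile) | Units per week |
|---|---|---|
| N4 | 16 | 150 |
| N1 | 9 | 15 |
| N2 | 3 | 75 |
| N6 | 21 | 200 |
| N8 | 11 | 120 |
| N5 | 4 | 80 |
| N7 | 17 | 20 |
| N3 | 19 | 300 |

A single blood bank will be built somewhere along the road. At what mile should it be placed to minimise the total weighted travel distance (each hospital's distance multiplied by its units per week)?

For a sum of weighted absolute distances on a line, the optimum is the weighted median (not the mean). Total weight W = 960; half-weight = 480.
Sort by position and accumulate weight:
  mile 3 (N2, w=75) → cum 75
  mile 4 (N5, w=80) → cum 155
  mile 9 (N1, w=15) → cum 170
  mile 11 (N8, w=120) → cum 290
  mile 16 (N4, w=150) → cum 440
  mile 17 (N7, w=20) → cum 460
  mile 19 (N3, w=300) → cum 760  ≥ 480 → median here
  mile 21 (N6, w=200) → cum 960
Optimal location: mile 19.

x = 19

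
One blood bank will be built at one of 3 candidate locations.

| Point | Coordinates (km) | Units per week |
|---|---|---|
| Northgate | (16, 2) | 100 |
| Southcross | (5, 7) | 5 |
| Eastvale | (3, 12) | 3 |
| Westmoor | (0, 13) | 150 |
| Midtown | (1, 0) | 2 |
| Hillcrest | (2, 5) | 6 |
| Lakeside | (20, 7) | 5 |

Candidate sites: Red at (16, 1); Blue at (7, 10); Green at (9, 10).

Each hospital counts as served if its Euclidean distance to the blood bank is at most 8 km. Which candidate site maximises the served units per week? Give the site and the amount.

Coverage radius r = 8 km; a point is covered iff (Δx)²+(Δy)² ≤ 8² = 64.
  Red (16, 1): covers {Northgate, Lakeside} → 105
  Blue (7, 10): covers {Southcross, Eastvale, Westmoor, Hillcrest} → 164
  Green (9, 10): covers {Southcross, Eastvale} → 8
Maximum coverage at Blue: 164 units per week.

Blue, covering 164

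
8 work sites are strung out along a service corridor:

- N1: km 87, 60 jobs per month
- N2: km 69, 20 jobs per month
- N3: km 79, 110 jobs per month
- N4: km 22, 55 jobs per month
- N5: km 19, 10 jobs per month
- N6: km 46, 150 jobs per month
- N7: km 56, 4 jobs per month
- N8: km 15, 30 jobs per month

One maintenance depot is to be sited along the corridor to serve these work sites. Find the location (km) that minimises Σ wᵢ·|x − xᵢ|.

For a sum of weighted absolute distances on a line, the optimum is the weighted median (not the mean). Total weight W = 439; half-weight = 219.5.
Sort by position and accumulate weight:
  km 15 (N8, w=30) → cum 30
  km 19 (N5, w=10) → cum 40
  km 22 (N4, w=55) → cum 95
  km 46 (N6, w=150) → cum 245  ≥ 219.5 → median here
  km 56 (N7, w=4) → cum 249
  km 69 (N2, w=20) → cum 269
  km 79 (N3, w=110) → cum 379
  km 87 (N1, w=60) → cum 439
Optimal location: km 46.

x = 46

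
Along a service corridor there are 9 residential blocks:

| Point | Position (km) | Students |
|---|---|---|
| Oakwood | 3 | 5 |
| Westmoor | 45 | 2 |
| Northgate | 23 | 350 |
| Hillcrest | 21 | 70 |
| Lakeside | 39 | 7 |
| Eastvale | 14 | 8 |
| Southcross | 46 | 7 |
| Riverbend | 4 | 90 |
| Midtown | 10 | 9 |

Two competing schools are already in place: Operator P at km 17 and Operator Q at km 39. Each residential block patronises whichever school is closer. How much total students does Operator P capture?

The indifferent point is the midpoint (17+39)/2 = 28; residential blocks left of it (closer to Operator P at 17) go to Operator P, those right go to Operator Q.
  Oakwood at 3 (w=5) → Operator P
  Riverbend at 4 (w=90) → Operator P
  Midtown at 10 (w=9) → Operator P
  Eastvale at 14 (w=8) → Operator P
  Hillcrest at 21 (w=70) → Operator P
  Northgate at 23 (w=350) → Operator P
  Lakeside at 39 (w=7) → Operator Q
  Westmoor at 45 (w=2) → Operator Q
  Southcross at 46 (w=7) → Operator Q
Operator P captures 532; Operator Q captures 16.

532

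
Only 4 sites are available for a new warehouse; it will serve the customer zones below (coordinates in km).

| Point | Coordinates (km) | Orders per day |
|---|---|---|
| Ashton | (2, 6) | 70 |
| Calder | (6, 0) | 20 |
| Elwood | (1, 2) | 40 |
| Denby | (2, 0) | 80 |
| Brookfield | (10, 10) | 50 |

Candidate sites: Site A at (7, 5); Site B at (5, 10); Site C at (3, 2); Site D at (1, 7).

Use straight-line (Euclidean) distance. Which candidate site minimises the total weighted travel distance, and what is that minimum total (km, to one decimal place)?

Site C, total 1151.1 km

Total weighted distance at each candidate:
  Site A (7, 5): total = 1584.5
  Site B (5, 10): total = 1994.0
  Site C (3, 2): total = 1151.1
  Site D (1, 7): total = 1511.1
Minimum is at Site C with total 1151.1 km.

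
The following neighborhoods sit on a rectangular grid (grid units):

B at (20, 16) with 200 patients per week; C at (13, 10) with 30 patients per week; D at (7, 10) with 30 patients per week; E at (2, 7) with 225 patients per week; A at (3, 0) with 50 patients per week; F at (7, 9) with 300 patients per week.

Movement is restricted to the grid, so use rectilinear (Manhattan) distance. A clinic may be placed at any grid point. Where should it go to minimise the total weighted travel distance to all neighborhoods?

(7, 9)

Manhattan distance separates: Σwᵢ(|x−xᵢ|+|y−yᵢ|) = Σwᵢ|x−xᵢ| + Σwᵢ|y−yᵢ|, so x and y are optimised independently as 1-D weighted medians.
Total weight W = 835; half = 417.5.
x-coordinate, sorted with cumulative weight:
  x=2 (E, w=225) cum 225
  x=3 (A, w=50) cum 275
  x=7 (D, w=30) cum 305
  x=7 (F, w=300) cum 605  ← median
  x=13 (C, w=30) cum 635
  x=20 (B, w=200) cum 835
⇒ x* = 7
y-coordinate, sorted with cumulative weight:
  y=0 (A, w=50) cum 50
  y=7 (E, w=225) cum 275
  y=9 (F, w=300) cum 575  ← median
  y=10 (C, w=30) cum 605
  y=10 (D, w=30) cum 635
  y=16 (B, w=200) cum 835
⇒ y* = 9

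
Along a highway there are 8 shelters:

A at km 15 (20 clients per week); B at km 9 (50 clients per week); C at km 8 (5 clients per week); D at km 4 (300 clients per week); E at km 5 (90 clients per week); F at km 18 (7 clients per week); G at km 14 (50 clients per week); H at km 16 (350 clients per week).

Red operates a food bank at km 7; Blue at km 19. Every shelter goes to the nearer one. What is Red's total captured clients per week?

The indifferent point is the midpoint (7+19)/2 = 13; shelters left of it (closer to Red at 7) go to Red, those right go to Blue.
  D at 4 (w=300) → Red
  E at 5 (w=90) → Red
  C at 8 (w=5) → Red
  B at 9 (w=50) → Red
  G at 14 (w=50) → Blue
  A at 15 (w=20) → Blue
  H at 16 (w=350) → Blue
  F at 18 (w=7) → Blue
Red captures 445; Blue captures 427.

445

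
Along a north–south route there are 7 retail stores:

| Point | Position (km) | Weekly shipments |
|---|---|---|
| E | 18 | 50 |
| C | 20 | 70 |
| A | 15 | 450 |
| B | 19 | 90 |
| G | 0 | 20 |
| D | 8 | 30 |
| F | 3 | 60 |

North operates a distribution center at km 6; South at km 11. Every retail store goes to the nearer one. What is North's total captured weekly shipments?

The indifferent point is the midpoint (6+11)/2 = 8.5; retail stores left of it (closer to North at 6) go to North, those right go to South.
  G at 0 (w=20) → North
  F at 3 (w=60) → North
  D at 8 (w=30) → North
  A at 15 (w=450) → South
  E at 18 (w=50) → South
  B at 19 (w=90) → South
  C at 20 (w=70) → South
North captures 110; South captures 660.

110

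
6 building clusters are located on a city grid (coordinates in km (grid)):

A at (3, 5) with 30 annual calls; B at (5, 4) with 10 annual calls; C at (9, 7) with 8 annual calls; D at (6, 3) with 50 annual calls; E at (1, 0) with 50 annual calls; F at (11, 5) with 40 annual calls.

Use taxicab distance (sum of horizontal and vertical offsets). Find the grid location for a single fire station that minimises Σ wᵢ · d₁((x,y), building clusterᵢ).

(6, 3)

Manhattan distance separates: Σwᵢ(|x−xᵢ|+|y−yᵢ|) = Σwᵢ|x−xᵢ| + Σwᵢ|y−yᵢ|, so x and y are optimised independently as 1-D weighted medians.
Total weight W = 188; half = 94.
x-coordinate, sorted with cumulative weight:
  x=1 (E, w=50) cum 50
  x=3 (A, w=30) cum 80
  x=5 (B, w=10) cum 90
  x=6 (D, w=50) cum 140  ← median
  x=9 (C, w=8) cum 148
  x=11 (F, w=40) cum 188
⇒ x* = 6
y-coordinate, sorted with cumulative weight:
  y=0 (E, w=50) cum 50
  y=3 (D, w=50) cum 100  ← median
  y=4 (B, w=10) cum 110
  y=5 (A, w=30) cum 140
  y=5 (F, w=40) cum 180
  y=7 (C, w=8) cum 188
⇒ y* = 3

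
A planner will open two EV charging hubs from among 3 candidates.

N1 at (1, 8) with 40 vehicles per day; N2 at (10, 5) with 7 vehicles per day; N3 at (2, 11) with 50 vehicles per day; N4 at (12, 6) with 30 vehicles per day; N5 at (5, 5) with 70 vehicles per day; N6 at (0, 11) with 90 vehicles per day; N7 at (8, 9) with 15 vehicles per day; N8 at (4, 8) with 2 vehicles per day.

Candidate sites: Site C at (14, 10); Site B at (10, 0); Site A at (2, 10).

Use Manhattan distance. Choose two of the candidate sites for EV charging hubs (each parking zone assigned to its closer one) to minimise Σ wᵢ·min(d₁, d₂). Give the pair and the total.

{Site C, Site A}, total 1356

Evaluate every pair (each demand assigned to the nearer of the two):
  {Site C, Site A}: total = 1356
  {Site B, Site A}: total = 1388
  {Site C, Site B}: total = 3644
Best pair: {Site C, Site A} with total 1356.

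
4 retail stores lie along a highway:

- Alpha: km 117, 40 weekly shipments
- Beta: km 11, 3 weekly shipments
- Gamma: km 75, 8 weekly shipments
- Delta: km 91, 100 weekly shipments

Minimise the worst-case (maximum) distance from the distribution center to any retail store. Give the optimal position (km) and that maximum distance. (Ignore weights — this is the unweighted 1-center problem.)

The 1-center on a line is the midpoint of the two extreme points: leftmost at 11, rightmost at 117.
Optimal location = (11 + 117)/2 = 64; maximum distance = (117 − 11)/2 = 53.

location 64, max distance 53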